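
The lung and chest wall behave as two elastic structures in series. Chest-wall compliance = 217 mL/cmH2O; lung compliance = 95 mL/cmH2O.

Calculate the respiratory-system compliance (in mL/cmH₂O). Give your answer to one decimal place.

Lung and chest wall are elastances in series: 1/Crs = 1/CL + 1/Ccw.
1/Crs = 1/95 + 1/217 = 0.01513.
Crs = 66.094 mL/cmH2O.

66.1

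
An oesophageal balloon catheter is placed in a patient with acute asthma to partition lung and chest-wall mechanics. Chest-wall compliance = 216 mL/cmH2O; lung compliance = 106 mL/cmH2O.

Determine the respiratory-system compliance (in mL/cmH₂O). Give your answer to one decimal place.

71.1

Lung and chest wall are elastances in series: 1/Crs = 1/CL + 1/Ccw.
1/Crs = 1/106 + 1/216 = 0.01406.
Crs = 71.124 mL/cmH2O.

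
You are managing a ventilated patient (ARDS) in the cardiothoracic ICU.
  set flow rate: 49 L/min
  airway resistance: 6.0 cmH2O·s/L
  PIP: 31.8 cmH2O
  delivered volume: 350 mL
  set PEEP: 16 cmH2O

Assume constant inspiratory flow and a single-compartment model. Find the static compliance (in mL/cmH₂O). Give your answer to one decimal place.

32.1

Flow: 49 L/min ÷ 60 = 0.8167 L/s.
Equation of motion (constant flow): PIP = Vt/C + R·V̇ + PEEP.
Vt/C = PIP − R·V̇ − PEEP = 31.8 − 6.0×0.8167 − 16 = 31.8 − 4.9 − 16 = 10.9 cmH2O.
C = Vt / 10.9 = 350 / 10.9 = 32.11 mL/cmH2O.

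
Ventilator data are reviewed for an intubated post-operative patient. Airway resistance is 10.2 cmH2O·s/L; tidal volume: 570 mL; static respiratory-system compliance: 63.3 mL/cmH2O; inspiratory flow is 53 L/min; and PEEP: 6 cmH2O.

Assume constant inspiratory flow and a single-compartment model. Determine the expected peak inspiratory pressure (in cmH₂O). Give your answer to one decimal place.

Flow: 53 L/min ÷ 60 = 0.8833 L/s.
Equation of motion (constant flow): PIP = Vt/C + R·V̇ + PEEP.
PIP = 570/63.3 + 10.2×0.8833 + 6 = 9.005 + 9.01 + 6 = 24.015 cmH2O.

24.0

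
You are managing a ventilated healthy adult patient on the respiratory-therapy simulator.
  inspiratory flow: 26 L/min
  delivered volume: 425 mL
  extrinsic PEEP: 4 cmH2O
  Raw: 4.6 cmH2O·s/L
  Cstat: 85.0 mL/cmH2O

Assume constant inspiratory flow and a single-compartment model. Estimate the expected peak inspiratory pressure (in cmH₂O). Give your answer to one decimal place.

Flow: 26 L/min ÷ 60 = 0.4333 L/s.
Equation of motion (constant flow): PIP = Vt/C + R·V̇ + PEEP.
PIP = 425/85.0 + 4.6×0.4333 + 4 = 5.0 + 1.993 + 4 = 10.993 cmH2O.

11.0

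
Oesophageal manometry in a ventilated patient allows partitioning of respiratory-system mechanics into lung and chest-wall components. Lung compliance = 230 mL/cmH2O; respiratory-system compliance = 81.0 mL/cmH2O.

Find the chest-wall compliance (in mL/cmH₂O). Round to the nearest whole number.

1/Ccw = 1/Crs − 1/CL.
1/Ccw = 1/81.0 − 1/230 = 0.007998.
Ccw = 125.03 mL/cmH2O.

125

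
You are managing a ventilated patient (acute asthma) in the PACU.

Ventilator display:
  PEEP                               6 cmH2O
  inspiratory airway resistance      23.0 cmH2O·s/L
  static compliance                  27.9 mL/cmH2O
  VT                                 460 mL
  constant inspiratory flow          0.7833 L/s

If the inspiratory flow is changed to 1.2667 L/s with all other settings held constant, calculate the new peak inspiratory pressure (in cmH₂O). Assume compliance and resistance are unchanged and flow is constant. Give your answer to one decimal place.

PIP = Vt/C + R·V̇ + PEEP (constant-flow equation of motion).
Only the resistive term changes: ΔPIP = R × ΔV̇ = 23.0 × (1.2667 − 0.7833) = 23.0 × 0.4834 = 11.118 cmH2O.
Original PIP = 460/27.9 + 23.0×0.7833 + 6 = 40.503 cmH2O; new PIP = 40.503 + (11.118) = 51.621 cmH2O.

51.6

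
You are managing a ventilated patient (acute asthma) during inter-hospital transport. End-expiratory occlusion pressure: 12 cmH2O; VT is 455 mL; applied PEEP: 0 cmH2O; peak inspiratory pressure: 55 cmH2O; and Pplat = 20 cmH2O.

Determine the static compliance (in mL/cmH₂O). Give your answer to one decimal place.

56.9

End-expiratory occlusion gives total PEEP = 12 cmH2O (intrinsic PEEP = 12 − 0 = 12). Use total PEEP for the elastic gradient.
Cstat = Vt / (Pplat − PEEPtotal) = 455 / (20 − 12) = 455 / 8.0 = 56.875 mL/cmH2O.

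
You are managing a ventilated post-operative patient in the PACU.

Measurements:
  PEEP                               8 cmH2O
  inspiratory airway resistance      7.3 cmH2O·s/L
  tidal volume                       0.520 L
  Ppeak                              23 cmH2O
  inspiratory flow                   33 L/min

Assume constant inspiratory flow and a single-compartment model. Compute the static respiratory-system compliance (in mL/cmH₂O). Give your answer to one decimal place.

47.3

Flow: 33 L/min ÷ 60 = 0.55 L/s.
Equation of motion (constant flow): PIP = Vt/C + R·V̇ + PEEP.
Vt/C = PIP − R·V̇ − PEEP = 23 − 7.3×0.55 − 8 = 23 − 4.015 − 8 = 10.985 cmH2O.
C = Vt / 10.985 = 520 / 10.985 = 47.337 mL/cmH2O.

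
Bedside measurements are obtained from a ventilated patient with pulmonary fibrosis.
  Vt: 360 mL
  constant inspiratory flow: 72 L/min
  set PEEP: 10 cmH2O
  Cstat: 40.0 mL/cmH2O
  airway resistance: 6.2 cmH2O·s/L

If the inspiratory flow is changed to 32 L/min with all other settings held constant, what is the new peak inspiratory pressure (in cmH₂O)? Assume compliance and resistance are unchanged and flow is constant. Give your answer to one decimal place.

Flow: 72 L/min ÷ 60 = 1.2 L/s.
New flow: 32 L/min ÷ 60 = 0.5333 L/s.
PIP = Vt/C + R·V̇ + PEEP (constant-flow equation of motion).
Only the resistive term changes: ΔPIP = R × ΔV̇ = 6.2 × (0.5333 − 1.2) = 6.2 × -0.6667 = -4.134 cmH2O.
Original PIP = 360/40.0 + 6.2×1.2 + 10 = 26.44 cmH2O; new PIP = 26.44 + (-4.134) = 22.306 cmH2O.

22.3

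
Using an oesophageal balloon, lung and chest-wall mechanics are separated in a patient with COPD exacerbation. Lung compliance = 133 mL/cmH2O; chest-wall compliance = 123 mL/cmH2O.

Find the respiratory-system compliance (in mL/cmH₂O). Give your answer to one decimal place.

Lung and chest wall are elastances in series: 1/Crs = 1/CL + 1/Ccw.
1/Crs = 1/133 + 1/123 = 0.01565.
Crs = 63.898 mL/cmH2O.

63.9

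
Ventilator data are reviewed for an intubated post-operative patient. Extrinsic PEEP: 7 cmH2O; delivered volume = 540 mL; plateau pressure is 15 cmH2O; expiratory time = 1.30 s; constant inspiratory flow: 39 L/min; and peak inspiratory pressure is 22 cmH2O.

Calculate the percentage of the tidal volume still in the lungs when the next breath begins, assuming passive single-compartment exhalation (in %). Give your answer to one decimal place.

16.7

Flow: 39 L/min ÷ 60 = 0.65 L/s.
R = (PIP − Pplat)/V̇ = (22 − 15) / 0.65 = 7.0/0.65 = 10.769 cmH2O·s/L.
C = Vt/(Pplat − PEEP) = 540.0 / (15 − 7) = 540.0/8.0 = 67.5 mL/cmH2O.
τ = R × C = 10.769 × 0.0675 L/cmH2O = 0.7269 s.
Fraction remaining at end-expiration = e^(−Te/τ) = e^(−1.30/0.7269) = 0.1672 → 16.72%.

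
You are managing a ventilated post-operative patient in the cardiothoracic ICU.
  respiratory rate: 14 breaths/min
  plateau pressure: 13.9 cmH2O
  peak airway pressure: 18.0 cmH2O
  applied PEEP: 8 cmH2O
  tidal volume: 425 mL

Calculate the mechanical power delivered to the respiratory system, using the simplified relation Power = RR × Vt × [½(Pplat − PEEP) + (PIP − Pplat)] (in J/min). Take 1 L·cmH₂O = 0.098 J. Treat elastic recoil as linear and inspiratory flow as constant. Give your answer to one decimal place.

4.1

Per-breath work = Vt × [½(Pplat−PEEP) + (PIP−Pplat)] = 0.425 × [0.5×5.9 + 4.1] = 0.425 × 7.05 = 2.996 L·cmH2O.
Power = 14 × 2.996 = 41.944 L·cmH2O/min.
× 0.098 J/(L·cmH2O) → 4.111 J/min.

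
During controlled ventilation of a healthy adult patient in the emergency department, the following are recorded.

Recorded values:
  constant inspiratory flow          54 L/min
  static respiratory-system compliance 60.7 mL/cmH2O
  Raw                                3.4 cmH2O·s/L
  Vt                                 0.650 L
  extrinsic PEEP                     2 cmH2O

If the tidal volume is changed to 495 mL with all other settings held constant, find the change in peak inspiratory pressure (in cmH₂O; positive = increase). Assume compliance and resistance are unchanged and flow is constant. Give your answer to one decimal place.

-2.6

PIP = Vt/C + R·V̇ + PEEP (constant-flow equation of motion).
Only the elastic term changes: ΔPIP = ΔVt / C = (495 − 650) / 60.7 = -2.554 cmH2O.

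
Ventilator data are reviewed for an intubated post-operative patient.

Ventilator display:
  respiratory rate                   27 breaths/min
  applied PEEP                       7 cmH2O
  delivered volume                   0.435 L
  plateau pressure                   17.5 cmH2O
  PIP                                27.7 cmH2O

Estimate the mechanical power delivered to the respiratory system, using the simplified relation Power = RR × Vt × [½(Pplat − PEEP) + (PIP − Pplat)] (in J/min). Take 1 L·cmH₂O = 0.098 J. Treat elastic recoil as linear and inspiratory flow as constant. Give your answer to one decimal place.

17.8

Per-breath work = Vt × [½(Pplat−PEEP) + (PIP−Pplat)] = 0.435 × [0.5×10.5 + 10.2] = 0.435 × 15.45 = 6.721 L·cmH2O.
Power = 27 × 6.721 = 181.47 L·cmH2O/min.
× 0.098 J/(L·cmH2O) → 17.784 J/min.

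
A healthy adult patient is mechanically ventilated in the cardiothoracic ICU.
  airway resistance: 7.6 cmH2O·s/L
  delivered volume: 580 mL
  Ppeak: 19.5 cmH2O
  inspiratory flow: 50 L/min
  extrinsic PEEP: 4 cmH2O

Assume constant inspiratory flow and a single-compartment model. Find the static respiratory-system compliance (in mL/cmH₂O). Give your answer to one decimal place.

Flow: 50 L/min ÷ 60 = 0.8333 L/s.
Equation of motion (constant flow): PIP = Vt/C + R·V̇ + PEEP.
Vt/C = PIP − R·V̇ − PEEP = 19.5 − 7.6×0.8333 − 4 = 19.5 − 6.333 − 4 = 9.167 cmH2O.
C = Vt / 9.167 = 580 / 9.167 = 63.27 mL/cmH2O.

63.3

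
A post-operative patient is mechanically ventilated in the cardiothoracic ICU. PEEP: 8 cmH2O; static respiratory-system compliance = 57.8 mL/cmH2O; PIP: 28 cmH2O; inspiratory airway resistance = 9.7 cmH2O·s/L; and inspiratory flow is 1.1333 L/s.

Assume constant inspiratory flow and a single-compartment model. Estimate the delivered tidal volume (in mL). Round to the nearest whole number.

Equation of motion (constant flow): PIP = Vt/C + R·V̇ + PEEP.
Vt/C = PIP − R·V̇ − PEEP = 28 − 10.993 − 8 = 9.007 cmH2O.
Vt = C × 9.007 = 57.8 × 9.007 = 520.6 mL.

521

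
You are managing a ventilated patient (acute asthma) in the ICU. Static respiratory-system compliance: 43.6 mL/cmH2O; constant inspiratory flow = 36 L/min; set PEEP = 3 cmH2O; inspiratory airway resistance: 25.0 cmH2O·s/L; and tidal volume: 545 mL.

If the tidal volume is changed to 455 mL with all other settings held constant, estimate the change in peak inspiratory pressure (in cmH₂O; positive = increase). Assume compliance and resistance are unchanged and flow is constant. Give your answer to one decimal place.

-2.1

PIP = Vt/C + R·V̇ + PEEP (constant-flow equation of motion).
Only the elastic term changes: ΔPIP = ΔVt / C = (455 − 545) / 43.6 = -2.064 cmH2O.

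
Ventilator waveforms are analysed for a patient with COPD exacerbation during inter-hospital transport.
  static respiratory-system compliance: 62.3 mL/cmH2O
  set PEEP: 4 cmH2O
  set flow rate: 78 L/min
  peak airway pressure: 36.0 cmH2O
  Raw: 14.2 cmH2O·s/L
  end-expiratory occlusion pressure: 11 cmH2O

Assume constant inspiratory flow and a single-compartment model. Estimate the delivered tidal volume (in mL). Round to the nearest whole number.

Flow: 78 L/min ÷ 60 = 1.3 L/s.
Total PEEP = 11 cmH2O (set 4 + intrinsic 7); this is the baseline alveolar pressure.
Equation of motion (constant flow): PIP = Vt/C + R·V̇ + PEEP.
Vt/C = PIP − R·V̇ − PEEP = 36.0 − 18.46 − 11 = 6.54 cmH2O.
Vt = C × 6.54 = 62.3 × 6.54 = 407.44 mL.

407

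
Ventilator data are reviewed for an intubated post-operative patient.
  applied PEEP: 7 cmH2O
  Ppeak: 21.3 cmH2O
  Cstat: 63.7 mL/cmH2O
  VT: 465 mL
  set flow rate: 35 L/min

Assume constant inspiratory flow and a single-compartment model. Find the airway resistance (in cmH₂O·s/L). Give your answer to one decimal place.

12.0

Flow: 35 L/min ÷ 60 = 0.5833 L/s.
Equation of motion (constant flow): PIP = Vt/C + R·V̇ + PEEP.
R·V̇ = PIP − Vt/C − PEEP = 21.3 − 465/63.7 − 7 = 21.3 − 7.3 − 7 = 7.0 cmH2O.
R = 7.0 / 0.5833 = 12.001 cmH2O·s/L.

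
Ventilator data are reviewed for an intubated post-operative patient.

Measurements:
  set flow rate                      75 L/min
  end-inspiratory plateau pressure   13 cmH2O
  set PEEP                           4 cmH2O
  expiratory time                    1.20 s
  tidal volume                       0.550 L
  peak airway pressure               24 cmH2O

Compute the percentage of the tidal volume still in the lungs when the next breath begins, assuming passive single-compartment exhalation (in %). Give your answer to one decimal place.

Flow: 75 L/min ÷ 60 = 1.25 L/s.
R = (PIP − Pplat)/V̇ = (24 − 13) / 1.25 = 11.0/1.25 = 8.8 cmH2O·s/L.
C = Vt/(Pplat − PEEP) = 550.0 / (13 − 4) = 550.0/9.0 = 61.111 mL/cmH2O.
τ = R × C = 8.8 × 0.06111 L/cmH2O = 0.5378 s.
Fraction remaining at end-expiration = e^(−Te/τ) = e^(−1.20/0.5378) = 0.1074 → 10.74%.

10.7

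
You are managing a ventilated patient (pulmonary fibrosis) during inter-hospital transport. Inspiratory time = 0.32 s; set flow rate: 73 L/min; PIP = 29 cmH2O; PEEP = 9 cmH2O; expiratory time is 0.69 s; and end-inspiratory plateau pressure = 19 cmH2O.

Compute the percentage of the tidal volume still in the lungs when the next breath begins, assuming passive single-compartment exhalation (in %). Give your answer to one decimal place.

11.6

Flow: 73 L/min ÷ 60 = 1.2167 L/s.
Vt = flow × Ti = 1.2167 L/s × 0.32 s × 1000 mL/L = 389.34 mL.
R = (PIP − Pplat)/V̇ = (29 − 19) / 1.2167 = 10.0/1.2167 = 8.219 cmH2O·s/L.
C = Vt/(Pplat − PEEP) = 389.34 / (19 − 9) = 389.34/10.0 = 38.934 mL/cmH2O.
τ = R × C = 8.219 × 0.03893 L/cmH2O = 0.32 s.
Fraction remaining at end-expiration = e^(−Te/τ) = e^(−0.69/0.32) = 0.1158 → 11.58%.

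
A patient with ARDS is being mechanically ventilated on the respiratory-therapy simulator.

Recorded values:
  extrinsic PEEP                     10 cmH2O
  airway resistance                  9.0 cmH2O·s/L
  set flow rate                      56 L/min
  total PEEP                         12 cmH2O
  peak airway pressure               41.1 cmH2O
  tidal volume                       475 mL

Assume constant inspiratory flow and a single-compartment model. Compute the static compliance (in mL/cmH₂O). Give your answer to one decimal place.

Flow: 56 L/min ÷ 60 = 0.9333 L/s.
Total PEEP = 12 cmH2O (set 10 + intrinsic 2); this is the baseline alveolar pressure.
Equation of motion (constant flow): PIP = Vt/C + R·V̇ + PEEP.
Vt/C = PIP − R·V̇ − PEEP = 41.1 − 9.0×0.9333 − 12 = 41.1 − 8.4 − 12 = 20.7 cmH2O.
C = Vt / 20.7 = 475 / 20.7 = 22.947 mL/cmH2O.

22.9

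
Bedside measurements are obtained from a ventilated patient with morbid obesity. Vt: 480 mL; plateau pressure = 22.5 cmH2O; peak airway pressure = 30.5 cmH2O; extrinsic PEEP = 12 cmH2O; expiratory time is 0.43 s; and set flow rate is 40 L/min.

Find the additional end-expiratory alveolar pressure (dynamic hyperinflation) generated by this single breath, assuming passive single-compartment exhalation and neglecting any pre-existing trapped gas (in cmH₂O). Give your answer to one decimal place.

4.8

Flow: 40 L/min ÷ 60 = 0.6667 L/s.
R = (PIP − Pplat)/V̇ = (30.5 − 22.5) / 0.6667 = 8.0/0.6667 = 11.999 cmH2O·s/L.
C = Vt/(Pplat − PEEP) = 480.0 / (22.5 − 12) = 480.0/10.5 = 45.714 mL/cmH2O.
τ = R × C = 11.999 × 0.04571 L/cmH2O = 0.5485 s.
Fraction remaining = e^(−Te/τ) = e^(−0.43/0.5485) = 0.4566; trapped volume = 480.0 × 0.4566 = 219.17 mL.
Additional alveolar pressure from trapping ≈ V_trapped / C = 219.17 / 45.714 = 4.794 cmH2O.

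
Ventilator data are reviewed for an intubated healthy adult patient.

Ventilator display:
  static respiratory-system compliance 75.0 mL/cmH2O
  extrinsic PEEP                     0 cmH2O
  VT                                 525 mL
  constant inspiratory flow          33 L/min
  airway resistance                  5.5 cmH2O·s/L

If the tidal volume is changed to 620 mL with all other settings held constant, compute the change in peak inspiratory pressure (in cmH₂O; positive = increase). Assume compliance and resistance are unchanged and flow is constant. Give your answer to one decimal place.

1.3

PIP = Vt/C + R·V̇ + PEEP (constant-flow equation of motion).
Only the elastic term changes: ΔPIP = ΔVt / C = (620 − 525) / 75.0 = 1.267 cmH2O.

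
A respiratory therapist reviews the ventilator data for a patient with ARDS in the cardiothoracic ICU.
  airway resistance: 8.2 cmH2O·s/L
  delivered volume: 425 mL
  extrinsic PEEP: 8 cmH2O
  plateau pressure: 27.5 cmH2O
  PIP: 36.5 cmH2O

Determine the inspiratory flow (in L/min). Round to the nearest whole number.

flow = (PIP − Pplat) / Raw = (36.5 − 27.5) / 8.2 = 1.098 L/s × 60 = 65.88 L/min.

66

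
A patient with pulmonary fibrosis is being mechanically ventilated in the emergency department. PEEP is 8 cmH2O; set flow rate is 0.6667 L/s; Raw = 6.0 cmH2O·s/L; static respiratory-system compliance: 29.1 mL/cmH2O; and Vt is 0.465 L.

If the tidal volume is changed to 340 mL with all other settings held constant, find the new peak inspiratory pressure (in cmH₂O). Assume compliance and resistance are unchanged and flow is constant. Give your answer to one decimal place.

23.7

PIP = Vt/C + R·V̇ + PEEP (constant-flow equation of motion).
Only the elastic term changes: ΔPIP = ΔVt / C = (340 − 465) / 29.1 = -4.296 cmH2O.
Original PIP = 465/29.1 + 6.0×0.6667 + 8 = 27.98 cmH2O; new PIP = 27.98 + (-4.296) = 23.684 cmH2O.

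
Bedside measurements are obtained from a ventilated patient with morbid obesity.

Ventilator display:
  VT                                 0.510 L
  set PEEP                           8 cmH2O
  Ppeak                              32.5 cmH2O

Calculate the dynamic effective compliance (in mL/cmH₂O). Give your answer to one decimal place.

Dynamic compliance = Vt / (PIP − PEEP) = 510 / (32.5 − 8) = 510 / 24.5 = 20.816 mL/cmH2O.

20.8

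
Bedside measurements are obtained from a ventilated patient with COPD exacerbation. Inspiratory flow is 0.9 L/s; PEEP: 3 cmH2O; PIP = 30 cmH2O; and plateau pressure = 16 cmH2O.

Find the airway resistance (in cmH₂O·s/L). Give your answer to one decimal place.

Raw = (PIP − Pplat) / flow = (30 − 16) / 0.9 = 14.0 / 0.9 = 15.556 cmH2O·s/L.

15.6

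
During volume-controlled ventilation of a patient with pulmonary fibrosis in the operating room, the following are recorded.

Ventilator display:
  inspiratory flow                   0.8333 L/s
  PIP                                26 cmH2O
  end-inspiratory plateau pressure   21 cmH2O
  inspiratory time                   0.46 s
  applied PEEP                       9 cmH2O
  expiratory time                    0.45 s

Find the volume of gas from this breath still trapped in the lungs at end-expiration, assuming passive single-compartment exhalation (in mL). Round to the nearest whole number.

37

Vt = flow × Ti = 0.8333 L/s × 0.46 s × 1000 mL/L = 383.32 mL.
R = (PIP − Pplat)/V̇ = (26 − 21) / 0.8333 = 5.0/0.8333 = 6.0 cmH2O·s/L.
C = Vt/(Pplat − PEEP) = 383.32 / (21 − 9) = 383.32/12.0 = 31.943 mL/cmH2O.
τ = R × C = 6.0 × 0.03194 L/cmH2O = 0.1916 s.
Fraction remaining = e^(−Te/τ) = e^(−0.45/0.1916) = 0.0955.
Trapped volume = 383.32 × 0.0955 = 36.607 mL.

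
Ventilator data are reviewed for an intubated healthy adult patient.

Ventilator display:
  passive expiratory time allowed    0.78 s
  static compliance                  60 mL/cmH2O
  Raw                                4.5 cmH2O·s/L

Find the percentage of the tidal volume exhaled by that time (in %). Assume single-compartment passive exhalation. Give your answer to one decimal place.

94.4

τ = R × C = 4.5 × 60 mL/cmH2O = 4.5 × 0.060 L/cmH2O = 0.27 s.
Passive exhalation: V(t)/V₀ = e^(−t/τ) = e^(−0.78/0.27) = 0.05564.
Fraction exhaled = 1 − 0.05564 = 0.9444 → 94.44%.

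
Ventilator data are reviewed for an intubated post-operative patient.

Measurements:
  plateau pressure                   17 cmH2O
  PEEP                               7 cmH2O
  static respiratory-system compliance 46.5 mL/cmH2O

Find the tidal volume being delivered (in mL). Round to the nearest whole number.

465

Vt = Cstat × (Pplat − PEEP) = 46.5 × (17 − 7) = 46.5 × 10.0 = 465.0 mL.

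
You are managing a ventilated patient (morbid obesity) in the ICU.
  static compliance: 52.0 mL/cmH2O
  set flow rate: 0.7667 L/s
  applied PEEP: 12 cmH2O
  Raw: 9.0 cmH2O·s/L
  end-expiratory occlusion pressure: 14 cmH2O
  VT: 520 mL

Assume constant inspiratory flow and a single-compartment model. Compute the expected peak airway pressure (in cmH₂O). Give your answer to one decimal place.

Total PEEP = 14 cmH2O (set 12 + intrinsic 2); this is the baseline alveolar pressure.
Equation of motion (constant flow): PIP = Vt/C + R·V̇ + PEEP.
PIP = 520/52.0 + 9.0×0.7667 + 14 = 10.0 + 6.9 + 14 = 30.9 cmH2O.

30.9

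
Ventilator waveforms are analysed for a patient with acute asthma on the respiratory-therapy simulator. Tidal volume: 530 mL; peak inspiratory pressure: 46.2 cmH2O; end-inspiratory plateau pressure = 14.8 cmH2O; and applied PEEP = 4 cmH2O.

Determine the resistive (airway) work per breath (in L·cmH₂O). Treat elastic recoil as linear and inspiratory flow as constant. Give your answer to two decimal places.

With constant inspiratory flow the resistive pressure is constant at PIP − Pplat = 46.2 − 14.8 = 31.4 cmH2O, so resistive work = 31.4 × 0.530 = 16.642 L·cmH2O.

16.64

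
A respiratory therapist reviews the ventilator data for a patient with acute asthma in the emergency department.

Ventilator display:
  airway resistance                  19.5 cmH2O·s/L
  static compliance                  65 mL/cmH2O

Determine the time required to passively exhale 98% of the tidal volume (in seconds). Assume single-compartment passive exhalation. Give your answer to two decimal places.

4.96

τ = R × C = 19.5 × 65 mL/cmH2O = 19.5 × 0.065 L/cmH2O = 1.268 s.
Exhaled fraction f = 1 − e^(−t/τ) → t = −τ·ln(1 − f) = −1.268·ln(0.02) = 4.96 s.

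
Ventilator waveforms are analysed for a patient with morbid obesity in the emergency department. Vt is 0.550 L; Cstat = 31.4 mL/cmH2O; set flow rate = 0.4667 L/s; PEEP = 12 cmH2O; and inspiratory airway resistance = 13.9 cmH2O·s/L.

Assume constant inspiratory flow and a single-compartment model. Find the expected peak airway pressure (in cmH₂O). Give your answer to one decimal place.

Equation of motion (constant flow): PIP = Vt/C + R·V̇ + PEEP.
PIP = 550/31.4 + 13.9×0.4667 + 12 = 17.516 + 6.487 + 12 = 36.003 cmH2O.

36.0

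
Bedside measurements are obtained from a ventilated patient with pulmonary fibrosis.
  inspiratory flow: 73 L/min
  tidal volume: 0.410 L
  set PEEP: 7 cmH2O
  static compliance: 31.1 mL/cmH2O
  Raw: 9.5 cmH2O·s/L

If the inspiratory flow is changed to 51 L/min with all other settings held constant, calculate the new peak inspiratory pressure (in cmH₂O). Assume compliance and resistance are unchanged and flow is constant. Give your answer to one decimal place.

28.3

Flow: 73 L/min ÷ 60 = 1.2167 L/s.
New flow: 51 L/min ÷ 60 = 0.85 L/s.
PIP = Vt/C + R·V̇ + PEEP (constant-flow equation of motion).
Only the resistive term changes: ΔPIP = R × ΔV̇ = 9.5 × (0.85 − 1.2167) = 9.5 × -0.3667 = -3.484 cmH2O.
Original PIP = 410/31.1 + 9.5×1.2167 + 7 = 31.742 cmH2O; new PIP = 31.742 + (-3.484) = 28.258 cmH2O.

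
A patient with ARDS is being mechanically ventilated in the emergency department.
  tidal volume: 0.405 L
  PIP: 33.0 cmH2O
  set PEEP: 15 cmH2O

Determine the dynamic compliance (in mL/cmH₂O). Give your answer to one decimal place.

Dynamic compliance = Vt / (PIP − PEEP) = 405 / (33.0 − 15) = 405 / 18.0 = 22.5 mL/cmH2O.

22.5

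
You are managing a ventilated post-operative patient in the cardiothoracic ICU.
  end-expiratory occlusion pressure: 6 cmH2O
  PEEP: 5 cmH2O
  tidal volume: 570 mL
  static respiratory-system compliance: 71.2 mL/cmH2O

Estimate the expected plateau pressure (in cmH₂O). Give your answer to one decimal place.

14.0

End-expiratory occlusion gives total PEEP = 6 cmH2O (intrinsic PEEP = 6 − 5 = 1). Use total PEEP for the elastic gradient.
Pplat = PEEPtotal + Vt / Cstat = 6 + 570 / 71.2 = 6 + 8.006 = 14.006 cmH2O.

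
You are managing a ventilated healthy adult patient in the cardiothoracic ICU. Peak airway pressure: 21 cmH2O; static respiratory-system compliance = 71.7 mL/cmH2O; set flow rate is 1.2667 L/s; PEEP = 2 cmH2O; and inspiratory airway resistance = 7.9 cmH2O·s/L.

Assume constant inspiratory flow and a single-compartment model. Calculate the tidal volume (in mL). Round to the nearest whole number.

645

Equation of motion (constant flow): PIP = Vt/C + R·V̇ + PEEP.
Vt/C = PIP − R·V̇ − PEEP = 21 − 10.007 − 2 = 8.993 cmH2O.
Vt = C × 8.993 = 71.7 × 8.993 = 644.8 mL.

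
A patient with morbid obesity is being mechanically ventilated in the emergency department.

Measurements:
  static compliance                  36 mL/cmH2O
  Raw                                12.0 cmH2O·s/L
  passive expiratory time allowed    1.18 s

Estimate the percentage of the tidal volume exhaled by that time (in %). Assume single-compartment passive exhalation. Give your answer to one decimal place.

93.5

τ = R × C = 12.0 × 36 mL/cmH2O = 12.0 × 0.036 L/cmH2O = 0.432 s.
Passive exhalation: V(t)/V₀ = e^(−t/τ) = e^(−1.18/0.432) = 0.06512.
Fraction exhaled = 1 − 0.06512 = 0.9349 → 93.49%.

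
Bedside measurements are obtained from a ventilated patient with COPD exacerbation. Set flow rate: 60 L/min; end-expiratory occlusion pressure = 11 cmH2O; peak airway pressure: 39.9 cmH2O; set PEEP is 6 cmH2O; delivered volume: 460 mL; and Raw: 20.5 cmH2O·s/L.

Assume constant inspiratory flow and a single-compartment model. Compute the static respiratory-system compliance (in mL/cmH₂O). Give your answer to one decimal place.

54.8

Flow: 60 L/min ÷ 60 = 1 L/s.
Total PEEP = 11 cmH2O (set 6 + intrinsic 5); this is the baseline alveolar pressure.
Equation of motion (constant flow): PIP = Vt/C + R·V̇ + PEEP.
Vt/C = PIP − R·V̇ − PEEP = 39.9 − 20.5×1 − 11 = 39.9 − 20.5 − 11 = 8.4 cmH2O.
C = Vt / 8.4 = 460 / 8.4 = 54.762 mL/cmH2O.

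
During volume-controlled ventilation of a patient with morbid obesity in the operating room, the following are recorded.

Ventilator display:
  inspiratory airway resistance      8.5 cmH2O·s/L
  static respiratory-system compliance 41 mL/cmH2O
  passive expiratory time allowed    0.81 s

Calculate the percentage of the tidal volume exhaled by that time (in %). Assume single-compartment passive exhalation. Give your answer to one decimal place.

τ = R × C = 8.5 × 41 mL/cmH2O = 8.5 × 0.041 L/cmH2O = 0.3485 s.
Passive exhalation: V(t)/V₀ = e^(−t/τ) = e^(−0.81/0.3485) = 0.09786.
Fraction exhaled = 1 − 0.09786 = 0.9021 → 90.21%.

90.2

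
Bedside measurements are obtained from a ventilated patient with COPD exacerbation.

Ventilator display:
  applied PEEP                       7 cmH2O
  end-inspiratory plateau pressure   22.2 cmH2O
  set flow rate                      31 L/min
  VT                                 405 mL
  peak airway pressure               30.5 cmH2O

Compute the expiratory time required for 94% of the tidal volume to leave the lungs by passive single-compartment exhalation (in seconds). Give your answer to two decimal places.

Flow: 31 L/min ÷ 60 = 0.5167 L/s.
R = (PIP − Pplat)/V̇ = (30.5 − 22.2) / 0.5167 = 8.3/0.5167 = 16.063 cmH2O·s/L.
C = Vt/(Pplat − PEEP) = 405.0 / (22.2 − 7) = 405.0/15.2 = 26.645 mL/cmH2O.
τ = R × C = 16.063 × 0.02665 L/cmH2O = 0.4281 s.
t = −τ·ln(1 − 0.94) = −0.4281·ln(0.06) = 1.204 s.

1.20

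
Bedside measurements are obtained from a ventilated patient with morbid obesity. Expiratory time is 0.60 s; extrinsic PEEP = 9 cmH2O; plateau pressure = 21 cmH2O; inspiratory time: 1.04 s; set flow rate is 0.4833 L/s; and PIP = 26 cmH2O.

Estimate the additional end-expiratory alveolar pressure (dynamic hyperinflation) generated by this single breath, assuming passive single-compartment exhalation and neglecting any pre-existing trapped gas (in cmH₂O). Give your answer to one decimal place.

Vt = flow × Ti = 0.4833 L/s × 1.04 s × 1000 mL/L = 502.63 mL.
R = (PIP − Pplat)/V̇ = (26 − 21) / 0.4833 = 5.0/0.4833 = 10.346 cmH2O·s/L.
C = Vt/(Pplat − PEEP) = 502.63 / (21 − 9) = 502.63/12.0 = 41.886 mL/cmH2O.
τ = R × C = 10.346 × 0.04189 L/cmH2O = 0.4334 s.
Fraction remaining = e^(−Te/τ) = e^(−0.60/0.4334) = 0.2505; trapped volume = 502.63 × 0.2505 = 125.91 mL.
Additional alveolar pressure from trapping ≈ V_trapped / C = 125.91 / 41.886 = 3.006 cmH2O.

3.0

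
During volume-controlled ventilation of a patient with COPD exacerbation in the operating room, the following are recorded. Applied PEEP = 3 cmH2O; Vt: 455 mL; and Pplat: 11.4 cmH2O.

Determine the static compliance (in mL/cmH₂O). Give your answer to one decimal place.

54.2

Cstat = Vt / (Pplat − PEEP) = 455 / (11.4 − 3) = 455 / 8.4 = 54.167 mL/cmH2O.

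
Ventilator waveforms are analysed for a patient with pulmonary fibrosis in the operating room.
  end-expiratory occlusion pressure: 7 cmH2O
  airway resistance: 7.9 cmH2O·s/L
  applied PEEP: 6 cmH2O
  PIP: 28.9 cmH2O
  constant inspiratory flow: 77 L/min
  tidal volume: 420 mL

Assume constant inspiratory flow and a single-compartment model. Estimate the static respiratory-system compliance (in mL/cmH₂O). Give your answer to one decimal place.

Flow: 77 L/min ÷ 60 = 1.2833 L/s.
Total PEEP = 7 cmH2O (set 6 + intrinsic 1); this is the baseline alveolar pressure.
Equation of motion (constant flow): PIP = Vt/C + R·V̇ + PEEP.
Vt/C = PIP − R·V̇ − PEEP = 28.9 − 7.9×1.2833 − 7 = 28.9 − 10.138 − 7 = 11.762 cmH2O.
C = Vt / 11.762 = 420 / 11.762 = 35.708 mL/cmH2O.

35.7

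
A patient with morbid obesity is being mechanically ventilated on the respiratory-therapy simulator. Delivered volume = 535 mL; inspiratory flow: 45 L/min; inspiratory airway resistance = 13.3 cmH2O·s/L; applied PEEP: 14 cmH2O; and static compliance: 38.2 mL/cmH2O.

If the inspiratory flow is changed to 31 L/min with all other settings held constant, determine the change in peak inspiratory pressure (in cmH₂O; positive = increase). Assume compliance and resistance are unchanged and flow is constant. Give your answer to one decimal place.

-3.1

Flow: 45 L/min ÷ 60 = 0.75 L/s.
New flow: 31 L/min ÷ 60 = 0.5167 L/s.
PIP = Vt/C + R·V̇ + PEEP (constant-flow equation of motion).
Only the resistive term changes: ΔPIP = R × ΔV̇ = 13.3 × (0.5167 − 0.75) = 13.3 × -0.2333 = -3.103 cmH2O.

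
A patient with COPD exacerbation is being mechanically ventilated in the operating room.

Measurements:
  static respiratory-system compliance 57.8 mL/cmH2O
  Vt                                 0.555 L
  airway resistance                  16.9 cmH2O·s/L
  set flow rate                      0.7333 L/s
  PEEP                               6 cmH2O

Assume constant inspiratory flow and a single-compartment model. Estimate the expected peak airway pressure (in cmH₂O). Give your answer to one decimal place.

28.0

Equation of motion (constant flow): PIP = Vt/C + R·V̇ + PEEP.
PIP = 555/57.8 + 16.9×0.7333 + 6 = 9.602 + 12.393 + 6 = 27.995 cmH2O.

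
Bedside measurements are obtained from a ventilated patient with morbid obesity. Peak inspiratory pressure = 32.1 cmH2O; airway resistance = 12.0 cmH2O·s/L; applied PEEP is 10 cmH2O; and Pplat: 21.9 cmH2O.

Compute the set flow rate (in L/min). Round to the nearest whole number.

51

flow = (PIP − Pplat) / Raw = (32.1 − 21.9) / 12.0 = 0.85 L/s × 60 = 51.0 L/min.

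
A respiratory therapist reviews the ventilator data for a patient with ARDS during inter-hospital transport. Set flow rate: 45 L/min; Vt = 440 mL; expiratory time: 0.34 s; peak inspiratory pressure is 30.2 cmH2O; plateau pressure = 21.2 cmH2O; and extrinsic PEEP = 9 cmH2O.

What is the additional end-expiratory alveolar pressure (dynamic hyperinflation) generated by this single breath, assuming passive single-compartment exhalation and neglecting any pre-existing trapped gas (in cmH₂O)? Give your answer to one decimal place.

Flow: 45 L/min ÷ 60 = 0.75 L/s.
R = (PIP − Pplat)/V̇ = (30.2 − 21.2) / 0.75 = 9.0/0.75 = 12.0 cmH2O·s/L.
C = Vt/(Pplat − PEEP) = 440.0 / (21.2 − 9) = 440.0/12.2 = 36.066 mL/cmH2O.
τ = R × C = 12.0 × 0.03607 L/cmH2O = 0.4328 s.
Fraction remaining = e^(−Te/τ) = e^(−0.34/0.4328) = 0.4559; trapped volume = 440.0 × 0.4559 = 200.6 mL.
Additional alveolar pressure from trapping ≈ V_trapped / C = 200.6 / 36.066 = 5.562 cmH2O.

5.6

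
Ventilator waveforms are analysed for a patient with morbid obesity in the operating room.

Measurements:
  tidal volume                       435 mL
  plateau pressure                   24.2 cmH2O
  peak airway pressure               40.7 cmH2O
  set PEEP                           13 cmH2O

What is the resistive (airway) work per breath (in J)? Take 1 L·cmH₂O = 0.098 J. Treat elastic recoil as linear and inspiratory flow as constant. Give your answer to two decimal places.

With constant inspiratory flow the resistive pressure is constant at PIP − Pplat = 40.7 − 24.2 = 16.5 cmH2O, so resistive work = 16.5 × 0.435 = 7.178 L·cmH2O.
× 0.098 J/(L·cmH2O) → 0.7034 J.

0.70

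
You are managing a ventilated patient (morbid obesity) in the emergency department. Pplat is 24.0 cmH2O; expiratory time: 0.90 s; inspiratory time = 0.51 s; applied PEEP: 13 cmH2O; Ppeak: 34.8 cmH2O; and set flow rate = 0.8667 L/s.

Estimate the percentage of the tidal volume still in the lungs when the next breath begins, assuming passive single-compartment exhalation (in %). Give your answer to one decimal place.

Vt = flow × Ti = 0.8667 L/s × 0.51 s × 1000 mL/L = 442.02 mL.
R = (PIP − Pplat)/V̇ = (34.8 − 24.0) / 0.8667 = 10.8/0.8667 = 12.461 cmH2O·s/L.
C = Vt/(Pplat − PEEP) = 442.02 / (24.0 − 13) = 442.02/11.0 = 40.184 mL/cmH2O.
τ = R × C = 12.461 × 0.04018 L/cmH2O = 0.5007 s.
Fraction remaining at end-expiration = e^(−Te/τ) = e^(−0.90/0.5007) = 0.1657 → 16.57%.

16.6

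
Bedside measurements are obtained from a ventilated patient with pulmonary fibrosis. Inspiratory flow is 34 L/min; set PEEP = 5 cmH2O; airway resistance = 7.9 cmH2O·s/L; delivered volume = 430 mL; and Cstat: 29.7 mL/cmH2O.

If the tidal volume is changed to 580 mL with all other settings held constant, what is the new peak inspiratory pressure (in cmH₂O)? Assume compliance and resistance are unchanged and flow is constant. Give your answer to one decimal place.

29.0

Flow: 34 L/min ÷ 60 = 0.5667 L/s.
PIP = Vt/C + R·V̇ + PEEP (constant-flow equation of motion).
Only the elastic term changes: ΔPIP = ΔVt / C = (580 − 430) / 29.7 = 5.051 cmH2O.
Original PIP = 430/29.7 + 7.9×0.5667 + 5 = 23.955 cmH2O; new PIP = 23.955 + (5.051) = 29.006 cmH2O.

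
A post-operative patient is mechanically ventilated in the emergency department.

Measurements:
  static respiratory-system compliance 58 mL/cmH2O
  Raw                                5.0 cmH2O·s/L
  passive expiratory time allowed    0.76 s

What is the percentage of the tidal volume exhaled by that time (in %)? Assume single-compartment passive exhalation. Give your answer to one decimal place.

92.7

τ = R × C = 5.0 × 58 mL/cmH2O = 5.0 × 0.058 L/cmH2O = 0.29 s.
Passive exhalation: V(t)/V₀ = e^(−t/τ) = e^(−0.76/0.29) = 0.07275.
Fraction exhaled = 1 − 0.07275 = 0.9273 → 92.73%.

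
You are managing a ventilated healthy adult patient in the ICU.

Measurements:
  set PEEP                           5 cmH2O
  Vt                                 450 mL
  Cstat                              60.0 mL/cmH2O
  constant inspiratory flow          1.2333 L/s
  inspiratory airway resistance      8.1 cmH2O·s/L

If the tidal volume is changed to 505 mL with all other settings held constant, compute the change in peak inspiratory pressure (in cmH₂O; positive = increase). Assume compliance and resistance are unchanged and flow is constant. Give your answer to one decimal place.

PIP = Vt/C + R·V̇ + PEEP (constant-flow equation of motion).
Only the elastic term changes: ΔPIP = ΔVt / C = (505 − 450) / 60.0 = 0.9167 cmH2O.

0.9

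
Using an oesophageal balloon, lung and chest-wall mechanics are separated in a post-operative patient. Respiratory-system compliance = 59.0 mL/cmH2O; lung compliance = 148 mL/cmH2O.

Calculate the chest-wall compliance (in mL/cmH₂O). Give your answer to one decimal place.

98.1

1/Ccw = 1/Crs − 1/CL.
1/Ccw = 1/59.0 − 1/148 = 0.01019.
Ccw = 98.135 mL/cmH2O.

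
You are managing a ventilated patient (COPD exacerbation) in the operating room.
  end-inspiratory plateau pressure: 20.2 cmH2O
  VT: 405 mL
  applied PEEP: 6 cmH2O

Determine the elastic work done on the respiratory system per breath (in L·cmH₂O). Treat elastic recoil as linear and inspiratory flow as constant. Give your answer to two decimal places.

2.88

Elastic work ≈ ½ × (Pplat − PEEP) × Vt = 0.5 × (20.2 − 6) × 0.405 L = 0.5 × 14.2 × 0.405 = 2.876 L·cmH2O.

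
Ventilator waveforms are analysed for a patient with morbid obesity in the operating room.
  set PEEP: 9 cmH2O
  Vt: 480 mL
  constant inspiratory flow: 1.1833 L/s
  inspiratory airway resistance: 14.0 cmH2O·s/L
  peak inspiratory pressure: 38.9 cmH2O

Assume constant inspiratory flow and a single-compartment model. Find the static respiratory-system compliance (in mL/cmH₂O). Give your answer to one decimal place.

Equation of motion (constant flow): PIP = Vt/C + R·V̇ + PEEP.
Vt/C = PIP − R·V̇ − PEEP = 38.9 − 14.0×1.1833 − 9 = 38.9 − 16.566 − 9 = 13.334 cmH2O.
C = Vt / 13.334 = 480 / 13.334 = 35.998 mL/cmH2O.

36.0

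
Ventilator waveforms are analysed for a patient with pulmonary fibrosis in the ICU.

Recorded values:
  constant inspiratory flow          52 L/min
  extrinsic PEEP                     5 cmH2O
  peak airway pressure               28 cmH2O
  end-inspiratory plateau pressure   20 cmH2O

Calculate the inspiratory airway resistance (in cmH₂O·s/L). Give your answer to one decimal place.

9.2

Flow: 52 L/min ÷ 60 = 0.8667 L/s.
Raw = (PIP − Pplat) / flow = (28 − 20) / 0.8667 = 8.0 / 0.8667 = 9.23 cmH2O·s/L.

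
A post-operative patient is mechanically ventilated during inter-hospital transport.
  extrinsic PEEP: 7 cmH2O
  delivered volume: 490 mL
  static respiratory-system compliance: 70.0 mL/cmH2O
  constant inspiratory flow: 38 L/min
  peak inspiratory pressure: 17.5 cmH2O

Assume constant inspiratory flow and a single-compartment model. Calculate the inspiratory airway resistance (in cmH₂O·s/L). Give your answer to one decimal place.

Flow: 38 L/min ÷ 60 = 0.6333 L/s.
Equation of motion (constant flow): PIP = Vt/C + R·V̇ + PEEP.
R·V̇ = PIP − Vt/C − PEEP = 17.5 − 490/70.0 − 7 = 17.5 − 7.0 − 7 = 3.5 cmH2O.
R = 3.5 / 0.6333 = 5.527 cmH2O·s/L.

5.5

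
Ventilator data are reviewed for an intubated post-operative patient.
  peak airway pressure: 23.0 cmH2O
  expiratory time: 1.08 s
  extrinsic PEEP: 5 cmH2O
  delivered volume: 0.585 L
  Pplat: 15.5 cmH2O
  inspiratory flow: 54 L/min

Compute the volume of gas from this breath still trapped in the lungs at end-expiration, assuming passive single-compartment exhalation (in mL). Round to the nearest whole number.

57

Flow: 54 L/min ÷ 60 = 0.9 L/s.
R = (PIP − Pplat)/V̇ = (23.0 − 15.5) / 0.9 = 7.5/0.9 = 8.333 cmH2O·s/L.
C = Vt/(Pplat − PEEP) = 585.0 / (15.5 − 5) = 585.0/10.5 = 55.714 mL/cmH2O.
τ = R × C = 8.333 × 0.05571 L/cmH2O = 0.4642 s.
Fraction remaining = e^(−Te/τ) = e^(−1.08/0.4642) = 0.09763.
Trapped volume = 585.0 × 0.09763 = 57.114 mL.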